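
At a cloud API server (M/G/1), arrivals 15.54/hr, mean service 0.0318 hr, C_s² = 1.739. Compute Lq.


ρ = λ·E[S] = 15.54·0.0318 = 0.4942
Lq = ρ²(1+C_s²)/(2(1−ρ)) = 0.2442·(1+1.739)/(2·0.5058)
= 0.2442·2.7390/1.0117 = 0.66117

Final: 0.66117


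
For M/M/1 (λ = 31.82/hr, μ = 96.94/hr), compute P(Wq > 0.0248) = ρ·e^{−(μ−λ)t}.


ρ = 31.82/96.94 = 0.3282
P(Wq > t) = ρ·e^{−(μ−λ)t} = 0.3282·e^{−1.6150}
= 0.3282·0.198895 = 0.065286

Final: 0.065286


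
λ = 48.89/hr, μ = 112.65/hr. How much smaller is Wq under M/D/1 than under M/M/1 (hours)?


ρ = 48.89/112.65 = 0.4340
Wq(M/M/1) = ρ/(μ−λ) = 0.4340/63.76 = 0.006807 hr
Wq(M/D/1) = ρ/(2(μ−λ)) = 0.003403 hr
Savings = 0.006807 − 0.003403 = 0.003403 hr

Final: 0.003403 hr


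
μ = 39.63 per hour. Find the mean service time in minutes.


Mean service time = 1/μ = 1/39.63 hour = 0.02523 hour
In minutes: 0.02523 × 60 = 1.5140 min

Final: 1.5140 min


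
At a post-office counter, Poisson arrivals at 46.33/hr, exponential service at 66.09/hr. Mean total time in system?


W = 1/(μ−λ) = 1/(66.09 − 46.33) = 1/19.76 = 0.05061 hr

Final: 0.05061 hr


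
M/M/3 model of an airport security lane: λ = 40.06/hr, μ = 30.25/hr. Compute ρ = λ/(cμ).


ρ = λ/(cμ) = 40.06/(3·30.25) = 40.06/90.75 = 0.4414

Final: 0.4414


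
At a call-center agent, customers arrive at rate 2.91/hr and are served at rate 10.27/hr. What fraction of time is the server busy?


ρ = λ/μ = 2.91/10.27 = 0.2833

Final: 0.2833


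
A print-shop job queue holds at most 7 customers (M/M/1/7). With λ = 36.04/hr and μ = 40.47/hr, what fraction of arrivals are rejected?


ρ = λ/μ = 36.04/40.47 = 0.8905
P_K = (1−ρ)ρ^K/(1−ρ^(K+1)) = (0.1095·0.444182)/(1 − 0.395560)
= 0.048622/0.604440 = 0.080441

Final: 0.080441


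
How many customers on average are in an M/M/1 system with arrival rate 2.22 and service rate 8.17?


ρ = λ/μ = 2.22/8.17 = 0.2717
L = ρ/(1−ρ) = 0.2717/(1 − 0.2717) = 0.2717/0.7283 = 0.3731

Final: 0.3731


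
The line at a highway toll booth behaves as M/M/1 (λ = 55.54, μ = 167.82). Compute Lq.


ρ = 55.54/167.82 = 0.3309
Lq = ρ²/(1−ρ) = 0.1095/0.6691 = 0.1637

Final: 0.1637


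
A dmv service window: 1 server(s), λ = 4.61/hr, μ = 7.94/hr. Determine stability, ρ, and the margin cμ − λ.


Total capacity cμ = 1·7.94 = 7.94/hr
ρ = λ/(cμ) = 4.61/7.94 = 0.5806
Stable ⇔ ρ < 1: YES
Spare capacity = cμ − λ = 7.94 − 4.61 = 3.33/hr

Final: ρ = 0.5806; stable; margin = 3.33/hr


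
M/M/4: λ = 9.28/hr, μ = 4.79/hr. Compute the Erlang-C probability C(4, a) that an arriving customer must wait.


a = λ/μ = 1.9374; ρ = a/4 = 0.4843
P₀ = 0.139579 (from M/M/c formula)
C(c,a) = [a^c/(c!(1−ρ))]·P₀ = [14.08802/(24·0.5157)]·0.139579
= 1.13835·0.139579 = 0.158891

Final: 0.158891


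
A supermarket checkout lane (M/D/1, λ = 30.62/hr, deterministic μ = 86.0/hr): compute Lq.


ρ = 30.62/86.0 = 0.3560
M/D/1: Lq = ρ²/(2(1−ρ)) = 0.1268/(2·0.6440) = 0.09843

Final: 0.09843


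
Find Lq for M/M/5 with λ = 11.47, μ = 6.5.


a = λ/μ = 1.7646; ρ = a/5 = 0.3529
P₀ = 0.170599
Lq = P₀·a^c·ρ / (c!·(1−ρ)²) = 0.170599·17.11001·0.3529/(120·0.41871)
= 0.02050

Final: 0.02050


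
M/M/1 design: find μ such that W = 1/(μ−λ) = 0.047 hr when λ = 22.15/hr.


W = 1/(μ−λ) ⇒ μ − λ = 1/W = 1/0.047 = 21.2766
μ = λ + 1/W = 22.15 + 21.2766 = 43.4266 per hr

Final: 43.4266 /hr


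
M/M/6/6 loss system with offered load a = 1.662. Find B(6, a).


B(c,a) = (a^c/c!) / Σ_{k=0}^{c} a^k/k!
a^6/6! = 0.029272
Σ terms (k=0..6): 1.00000 + 1.66200 + 1.38112 + 0.76514 + 0.31792 + 0.10568 + 0.02927 = 5.261127
B = 0.029272/5.261127 = 0.005564

Final: 0.005564


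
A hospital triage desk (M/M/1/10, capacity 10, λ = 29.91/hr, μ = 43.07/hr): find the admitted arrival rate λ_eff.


ρ = 0.6945; P_K = (1−ρ)ρ^10/(1−ρ^11) = 0.008118
λ_eff = λ(1 − P_K) = 29.91·(1 − 0.008118) = 29.91·0.991882 = 29.6672 /hr

Final: 29.6672 /hr


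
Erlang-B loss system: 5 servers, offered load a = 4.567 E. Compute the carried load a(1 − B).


B(5,4.567) = 0.248767 (Erlang-B)
Carried load = a(1 − B) = 4.567·(1 − 0.248767) = 4.567·0.751233 = 3.4309 E

Final: 3.4309 Erlangs


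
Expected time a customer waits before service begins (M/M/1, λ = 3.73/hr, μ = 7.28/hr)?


ρ = 3.73/7.28 = 0.5124
Wq = ρ/(μ−λ) = 0.5124/(7.28 − 3.73) = 0.5124/3.55 = 0.1443 hr

Final: 0.1443 hr


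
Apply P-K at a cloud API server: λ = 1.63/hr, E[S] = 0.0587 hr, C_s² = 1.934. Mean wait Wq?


ρ = λ·E[S] = 1.63·0.0587 = 0.09568
E[S²] = E[S]²(1+C_s²) = 0.0587²·(1+1.934) = 0.010110
Wq = λ·E[S²]/(2(1−ρ)) = 1.63·0.010110/(2·0.9043) = 0.009111 hr

Final: 0.009111 hr


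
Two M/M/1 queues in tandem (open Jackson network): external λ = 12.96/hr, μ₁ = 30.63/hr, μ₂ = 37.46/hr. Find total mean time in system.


Each node sees arrival rate λ = 12.96/hr (tandem ⇒ throughput preserved).
W₁ = 1/(μ₁−λ) = 1/(30.63−12.96) = 0.05659 hr
W₂ = 1/(μ₂−λ) = 1/(37.46−12.96) = 0.04082 hr
W_total = W₁ + W₂ = 0.05659 + 0.04082 = 0.09741 hr

Final: 0.09741 hr


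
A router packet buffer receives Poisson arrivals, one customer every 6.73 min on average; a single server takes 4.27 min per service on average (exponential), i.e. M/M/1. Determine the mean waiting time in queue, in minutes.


λ = 60/6.73 = 8.9153 /hr
μ = 60/4.27 = 14.0515 /hr
ρ = λ/μ = 8.9153/14.0515 = 0.6345
Wq = ρ/(μ−λ) = 0.6345/(14.0515−8.9153) = 0.12353 hr
In minutes: 0.12353·60 = 7.412 min

Final: 7.412 min


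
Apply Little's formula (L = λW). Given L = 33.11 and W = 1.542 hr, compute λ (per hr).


λ = L/W = 33.11/1.542 = 21.4721 /hr

Final: 21.4721 /hr


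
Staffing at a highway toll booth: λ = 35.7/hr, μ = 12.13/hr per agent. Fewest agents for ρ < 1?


Stability requires cμ > λ ⇔ c > λ/μ.
λ/μ = 35.7/12.13 = 2.9431
Minimum integer c = ⌊2.9431⌋ + 1 = 3
Check: 3·12.13 = 36.39 > 35.7, while 2·12.13 = 24.26 ≤ 35.7

Final: 3 servers


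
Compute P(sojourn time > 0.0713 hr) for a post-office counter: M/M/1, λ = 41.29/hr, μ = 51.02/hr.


W ~ Exponential(μ−λ) for M/M/1.
μ − λ = 51.02 − 41.29 = 9.7300
P(W > t) = e^{−(μ−λ)t} = e^{−0.6937} = 0.499699

Final: 0.499699


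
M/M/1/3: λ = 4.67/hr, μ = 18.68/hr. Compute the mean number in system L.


ρ = 4.67/18.68 = 0.2500
L = ρ[1 − (K+1)ρ^K + Kρ^(K+1)] / [(1−ρ)(1−ρ^(K+1))]
Numerator: 0.2500·(1 − 4·0.015625 + 3·0.003906) = 0.237305
Denominator: (0.7500)·(0.996094) = 0.747070
L = 0.237305/0.747070 = 0.3176

Final: 0.3176


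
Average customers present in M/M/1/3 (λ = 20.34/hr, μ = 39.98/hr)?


ρ = 20.34/39.98 = 0.5088
L = ρ[1 − (K+1)ρ^K + Kρ^(K+1)] / [(1−ρ)(1−ρ^(K+1))]
Numerator: 0.5088·(1 − 4·0.131681 + 3·0.066993) = 0.343030
Denominator: (0.4912)·(0.933007) = 0.458335
L = 0.343030/0.458335 = 0.7484

Final: 0.7484


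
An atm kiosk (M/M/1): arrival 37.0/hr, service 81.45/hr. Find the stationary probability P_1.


ρ = 37.0/81.45 = 0.4543
P_n = (1−ρ)·ρ^n = (1 − 0.4543)·0.4543^1 = 0.5457·0.454266 = 0.247908

Final: 0.247908


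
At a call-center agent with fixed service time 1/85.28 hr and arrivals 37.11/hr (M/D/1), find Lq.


ρ = 37.11/85.28 = 0.4352
M/D/1: Lq = ρ²/(2(1−ρ)) = 0.1894/(2·0.5648) = 0.16762

Final: 0.16762


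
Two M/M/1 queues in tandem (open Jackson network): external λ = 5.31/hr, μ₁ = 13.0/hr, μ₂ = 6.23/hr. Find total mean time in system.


Each node sees arrival rate λ = 5.31/hr (tandem ⇒ throughput preserved).
W₁ = 1/(μ₁−λ) = 1/(13.0−5.31) = 0.13004 hr
W₂ = 1/(μ₂−λ) = 1/(6.23−5.31) = 1.08696 hr
W_total = W₁ + W₂ = 0.13004 + 1.08696 = 1.21700 hr

Final: 1.21700 hr


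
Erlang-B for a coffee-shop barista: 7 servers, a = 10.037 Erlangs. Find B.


B(c,a) = (a^c/c!) / Σ_{k=0}^{c} a^k/k!
a^7/7! = 2036.089820
Σ terms (k=0..7): 1.00000 + 10.03700 + 50.37068 + 168.52352 + 422.86764 + 848.86451 + 1420.00884 + 2036.08982 = 4957.762015
B = 2036.089820/4957.762015 = 0.410687

Final: 0.410687


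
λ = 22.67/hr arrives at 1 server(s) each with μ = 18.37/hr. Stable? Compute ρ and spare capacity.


Total capacity cμ = 1·18.37 = 18.37/hr
ρ = λ/(cμ) = 22.67/18.37 = 1.2341
Stable ⇔ ρ < 1: NO
Spare capacity = cμ − λ = 18.37 − 22.67 = -4.30/hr

Final: ρ = 1.2341; unstable; margin = -4.30/hr


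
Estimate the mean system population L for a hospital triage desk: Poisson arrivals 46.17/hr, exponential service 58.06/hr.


ρ = λ/μ = 46.17/58.06 = 0.7952
L = ρ/(1−ρ) = 0.7952/(1 − 0.7952) = 0.7952/0.2048 = 3.8831

Final: 3.8831


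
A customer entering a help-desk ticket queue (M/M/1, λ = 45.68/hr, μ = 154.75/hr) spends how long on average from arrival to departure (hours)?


W = 1/(μ−λ) = 1/(154.75 − 45.68) = 1/109.07 = 0.009168 hr

Final: 0.009168 hr


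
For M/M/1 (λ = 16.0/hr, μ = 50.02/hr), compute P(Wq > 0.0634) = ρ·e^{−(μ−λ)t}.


ρ = 16.0/50.02 = 0.3199
P(Wq > t) = ρ·e^{−(μ−λ)t} = 0.3199·e^{−2.1569}
= 0.3199·0.115687 = 0.037005

Final: 0.037005


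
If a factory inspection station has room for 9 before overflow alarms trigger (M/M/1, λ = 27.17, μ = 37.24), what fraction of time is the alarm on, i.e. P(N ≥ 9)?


ρ = 27.17/37.24 = 0.7296
P(N ≥ n) = ρ^n = 0.7296^9 = 0.058576

Final: 0.058576


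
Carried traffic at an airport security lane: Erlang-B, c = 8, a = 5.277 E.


B(8,5.277) = 0.083495 (Erlang-B)
Carried load = a(1 − B) = 5.277·(1 − 0.083495) = 5.277·0.916505 = 4.8364 E

Final: 4.8364 Erlangs


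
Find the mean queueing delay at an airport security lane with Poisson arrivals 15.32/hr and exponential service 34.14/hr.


ρ = 15.32/34.14 = 0.4487
Wq = ρ/(μ−λ) = 0.4487/(34.14 − 15.32) = 0.4487/18.82 = 0.02384 hr

Final: 0.02384 hr


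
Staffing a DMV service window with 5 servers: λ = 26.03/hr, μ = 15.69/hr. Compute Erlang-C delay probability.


a = λ/μ = 1.6590; ρ = a/5 = 0.3318
P₀ = 0.189804 (from M/M/c formula)
C(c,a) = [a^c/(c!(1−ρ))]·P₀ = [12.56771/(120·0.6682)]·0.189804
= 0.15674·0.189804 = 0.029749

Final: 0.029749


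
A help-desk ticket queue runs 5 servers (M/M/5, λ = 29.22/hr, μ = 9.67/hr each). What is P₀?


a = λ/μ = 29.22/9.67 = 3.0217; ρ = a/c = 0.6043
Σ_{k=0}^{4} a^k/k! (terms k=0..4) = 1.00000 + 3.02172 + 4.56539 + 4.59843 + 3.47379 = 16.65933
Tail: a^5/(5!(1−ρ)) = 251.92350/(120·0.3957) = 5.30602
P₀ = 1/(16.65933 + 5.30602) = 1/21.96535 = 0.045526

Final: 0.045526


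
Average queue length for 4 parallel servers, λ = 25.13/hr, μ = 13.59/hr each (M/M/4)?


a = λ/μ = 1.8492; ρ = a/4 = 0.4623
P₀ = 0.153406
Lq = P₀·a^c·ρ / (c!·(1−ρ)²) = 0.153406·11.69209·0.4623/(24·0.28913)
= 0.11949

Final: 0.11949


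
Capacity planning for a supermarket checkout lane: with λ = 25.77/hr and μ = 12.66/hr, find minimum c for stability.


Stability requires cμ > λ ⇔ c > λ/μ.
λ/μ = 25.77/12.66 = 2.0355
Minimum integer c = ⌊2.0355⌋ + 1 = 3
Check: 3·12.66 = 37.98 > 25.77, while 2·12.66 = 25.32 ≤ 25.77

Final: 3 servers


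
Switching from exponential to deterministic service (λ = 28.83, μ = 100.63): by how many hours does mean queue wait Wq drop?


ρ = 28.83/100.63 = 0.2865
Wq(M/M/1) = ρ/(μ−λ) = 0.2865/71.80 = 0.003990 hr
Wq(M/D/1) = ρ/(2(μ−λ)) = 0.001995 hr
Savings = 0.003990 − 0.001995 = 0.001995 hr

Final: 0.001995 hr


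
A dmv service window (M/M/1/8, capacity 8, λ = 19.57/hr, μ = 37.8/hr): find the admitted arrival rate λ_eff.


ρ = 0.5177; P_K = (1−ρ)ρ^8/(1−ρ^9) = 0.002496
λ_eff = λ(1 − P_K) = 19.57·(1 − 0.002496) = 19.57·0.997504 = 19.5212 /hr

Final: 19.5212 /hr


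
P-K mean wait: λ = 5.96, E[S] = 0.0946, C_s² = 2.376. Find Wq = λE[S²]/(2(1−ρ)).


ρ = λ·E[S] = 5.96·0.0946 = 0.5638
E[S²] = E[S]²(1+C_s²) = 0.0946²·(1+2.376) = 0.030212
Wq = λ·E[S²]/(2(1−ρ)) = 5.96·0.030212/(2·0.4362) = 0.20641 hr

Final: 0.20641 hr


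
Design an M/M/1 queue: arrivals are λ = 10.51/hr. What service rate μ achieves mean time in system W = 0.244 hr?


W = 1/(μ−λ) ⇒ μ − λ = 1/W = 1/0.244 = 4.0984
μ = λ + 1/W = 10.51 + 4.0984 = 14.6084 per hr

Final: 14.6084 /hr


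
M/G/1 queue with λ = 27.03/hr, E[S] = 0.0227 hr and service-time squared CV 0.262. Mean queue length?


ρ = λ·E[S] = 27.03·0.0227 = 0.6136
Lq = ρ²(1+C_s²)/(2(1−ρ)) = 0.3765·(1+0.262)/(2·0.3864)
= 0.3765·1.2620/0.7728 = 0.61477

Final: 0.61477


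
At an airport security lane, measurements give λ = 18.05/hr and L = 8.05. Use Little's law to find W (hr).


W = L/λ = 8.05/18.05 = 0.4460 hr

Final: 0.4460 hr


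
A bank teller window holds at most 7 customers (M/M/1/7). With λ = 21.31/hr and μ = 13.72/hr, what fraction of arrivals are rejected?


ρ = λ/μ = 21.31/13.72 = 1.5532
P_K = (1−ρ)ρ^K/(1−ρ^(K+1)) = (-0.5532·21.807474)/(1 − 33.871522)
= -12.064047/-32.871522 = 0.367006

Final: 0.367006


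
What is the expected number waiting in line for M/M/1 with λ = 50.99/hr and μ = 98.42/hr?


ρ = 50.99/98.42 = 0.5181
Lq = ρ²/(1−ρ) = 0.2684/0.4819 = 0.5570

Final: 0.5570


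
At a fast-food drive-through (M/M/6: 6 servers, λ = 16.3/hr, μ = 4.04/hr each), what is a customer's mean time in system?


a = 4.0347; ρ = 0.6724; P₀ = 0.016036
Lq = P₀·a^c·ρ/(c!(1−ρ)²) = 0.60210
Wq = Lq/λ = 0.60210/16.3 = 0.03694 hr
W = Wq + 1/μ = 0.03694 + 0.24752 = 0.28446 hr

Final: 0.28446 hr


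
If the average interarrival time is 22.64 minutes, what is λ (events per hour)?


λ = 1/(interarrival time) in consistent units.
1 hour = 60 min, so λ = 60/22.64 = 2.6502 per hour

Final: 2.6502 /hr


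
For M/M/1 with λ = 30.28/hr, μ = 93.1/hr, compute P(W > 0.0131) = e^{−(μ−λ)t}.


W ~ Exponential(μ−λ) for M/M/1.
μ − λ = 93.1 − 30.28 = 62.8200
P(W > t) = e^{−(μ−λ)t} = e^{−0.8229} = 0.439138

Final: 0.439138


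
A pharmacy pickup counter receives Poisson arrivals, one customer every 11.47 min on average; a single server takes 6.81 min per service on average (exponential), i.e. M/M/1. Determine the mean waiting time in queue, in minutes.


λ = 60/11.47 = 5.2310 /hr
μ = 60/6.81 = 8.8106 /hr
ρ = λ/μ = 5.2310/8.8106 = 0.5937
Wq = ρ/(μ−λ) = 0.5937/(8.8106−5.2310) = 0.16587 hr
In minutes: 0.16587·60 = 9.952 min

Final: 9.952 min


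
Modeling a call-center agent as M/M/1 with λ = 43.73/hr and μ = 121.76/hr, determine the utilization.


ρ = λ/μ = 43.73/121.76 = 0.3591

Final: 0.3591


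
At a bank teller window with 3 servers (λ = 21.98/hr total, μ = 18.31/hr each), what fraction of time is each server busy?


ρ = λ/(cμ) = 21.98/(3·18.31) = 21.98/54.93 = 0.4001

Final: 0.4001


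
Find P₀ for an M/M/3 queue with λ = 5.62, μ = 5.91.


a = λ/μ = 5.62/5.91 = 0.9509; ρ = a/c = 0.3170
Σ_{k=0}^{2} a^k/k! (terms k=0..2) = 1.00000 + 0.95093 + 0.45213 = 2.40307
Tail: a^3/(3!(1−ρ)) = 0.85990/(6·0.6830) = 0.20983
P₀ = 1/(2.40307 + 0.20983) = 1/2.61289 = 0.382718

Final: 0.382718


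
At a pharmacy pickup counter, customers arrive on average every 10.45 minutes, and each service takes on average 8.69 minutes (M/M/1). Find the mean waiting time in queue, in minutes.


λ = 60/10.45 = 5.7416 /hr
μ = 60/8.69 = 6.9045 /hr
ρ = λ/μ = 5.7416/6.9045 = 0.8316
Wq = ρ/(μ−λ) = 0.8316/(6.9045−5.7416) = 0.71511 hr
In minutes: 0.71511·60 = 42.907 min

Final: 42.907 min


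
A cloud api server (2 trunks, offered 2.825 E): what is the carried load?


B(2,2.825) = 0.510576 (Erlang-B)
Carried load = a(1 − B) = 2.825·(1 − 0.510576) = 2.825·0.489424 = 1.3826 E

Final: 1.3826 Erlangs


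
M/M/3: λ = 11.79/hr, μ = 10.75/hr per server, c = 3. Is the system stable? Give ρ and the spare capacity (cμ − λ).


Total capacity cμ = 3·10.75 = 32.25/hr
ρ = λ/(cμ) = 11.79/32.25 = 0.3656
Stable ⇔ ρ < 1: YES
Spare capacity = cμ − λ = 32.25 − 11.79 = 20.46/hr

Final: ρ = 0.3656; stable; margin = 20.46/hr


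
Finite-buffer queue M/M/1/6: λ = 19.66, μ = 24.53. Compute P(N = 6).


ρ = λ/μ = 19.66/24.53 = 0.8015
P_K = (1−ρ)ρ^K/(1−ρ^(K+1)) = (0.1985·0.265043)/(1 − 0.212423)
= 0.052620/0.787577 = 0.066812

Final: 0.066812


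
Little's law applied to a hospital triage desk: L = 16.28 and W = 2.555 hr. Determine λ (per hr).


λ = L/W = 16.28/2.555 = 6.3718 /hr

Final: 6.3718 /hr


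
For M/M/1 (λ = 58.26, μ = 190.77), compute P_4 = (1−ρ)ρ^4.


ρ = 58.26/190.77 = 0.3054
P_n = (1−ρ)·ρ^n = (1 − 0.3054)·0.3054^4 = 0.6946·0.008698 = 0.006042

Final: 0.006042


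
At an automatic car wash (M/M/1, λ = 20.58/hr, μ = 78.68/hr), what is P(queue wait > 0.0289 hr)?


ρ = 20.58/78.68 = 0.2616
P(Wq > t) = ρ·e^{−(μ−λ)t} = 0.2616·e^{−1.6791}
= 0.2616·0.186544 = 0.048793

Final: 0.048793


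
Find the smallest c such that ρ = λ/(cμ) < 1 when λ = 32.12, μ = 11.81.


Stability requires cμ > λ ⇔ c > λ/μ.
λ/μ = 32.12/11.81 = 2.7197
Minimum integer c = ⌊2.7197⌋ + 1 = 3
Check: 3·11.81 = 35.43 > 32.12, while 2·11.81 = 23.62 ≤ 32.12

Final: 3 servers


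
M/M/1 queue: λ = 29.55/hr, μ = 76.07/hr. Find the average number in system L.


ρ = λ/μ = 29.55/76.07 = 0.3885
L = ρ/(1−ρ) = 0.3885/(1 − 0.3885) = 0.3885/0.6115 = 0.6352

Final: 0.6352


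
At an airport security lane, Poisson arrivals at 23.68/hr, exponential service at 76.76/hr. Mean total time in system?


W = 1/(μ−λ) = 1/(76.76 − 23.68) = 1/53.08 = 0.01884 hr

Final: 0.01884 hr


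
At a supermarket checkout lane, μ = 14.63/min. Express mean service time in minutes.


Mean service time = 1/μ = 1/14.63 minute = 0.06835 minute
In minutes: 0.06835 × 1 = 0.06835 min

Final: 0.06835 min


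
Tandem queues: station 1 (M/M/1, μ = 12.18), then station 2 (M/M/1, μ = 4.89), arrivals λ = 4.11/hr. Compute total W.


Each node sees arrival rate λ = 4.11/hr (tandem ⇒ throughput preserved).
W₁ = 1/(μ₁−λ) = 1/(12.18−4.11) = 0.12392 hr
W₂ = 1/(μ₂−λ) = 1/(4.89−4.11) = 1.28205 hr
W_total = W₁ + W₂ = 0.12392 + 1.28205 = 1.40597 hr

Final: 1.40597 hr


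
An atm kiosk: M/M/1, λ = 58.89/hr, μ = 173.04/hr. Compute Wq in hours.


ρ = 58.89/173.04 = 0.3403
Wq = ρ/(μ−λ) = 0.3403/(173.04 − 58.89) = 0.3403/114.15 = 0.002981 hr

Final: 0.002981 hr


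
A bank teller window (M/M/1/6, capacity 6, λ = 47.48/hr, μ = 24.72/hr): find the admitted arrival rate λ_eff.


ρ = 1.9207; P_K = (1−ρ)ρ^6/(1−ρ^7) = 0.484383
λ_eff = λ(1 − P_K) = 47.48·(1 − 0.484383) = 47.48·0.515617 = 24.4815 /hr

Final: 24.4815 /hr


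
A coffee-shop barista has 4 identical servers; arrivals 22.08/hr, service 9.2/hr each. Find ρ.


ρ = λ/(cμ) = 22.08/(4·9.2) = 22.08/36.80 = 0.6000

Final: 0.6000


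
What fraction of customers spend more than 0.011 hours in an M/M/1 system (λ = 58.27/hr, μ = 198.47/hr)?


W ~ Exponential(μ−λ) for M/M/1.
μ − λ = 198.47 − 58.27 = 140.2000
P(W > t) = e^{−(μ−λ)t} = e^{−1.5422} = 0.213910

Final: 0.213910


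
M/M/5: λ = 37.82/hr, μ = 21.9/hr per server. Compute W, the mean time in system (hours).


a = 1.7269; ρ = 0.3454; P₀ = 0.177223
Lq = P₀·a^c·ρ/(c!(1−ρ)²) = 0.01828
Wq = Lq/λ = 0.01828/37.82 = 0.0004834 hr
W = Wq + 1/μ = 0.0004834 + 0.04566 = 0.04615 hr

Final: 0.04615 hr


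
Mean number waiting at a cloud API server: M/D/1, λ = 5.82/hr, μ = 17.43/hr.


ρ = 5.82/17.43 = 0.3339
M/D/1: Lq = ρ²/(2(1−ρ)) = 0.1115/(2·0.6661) = 0.08369

Final: 0.08369


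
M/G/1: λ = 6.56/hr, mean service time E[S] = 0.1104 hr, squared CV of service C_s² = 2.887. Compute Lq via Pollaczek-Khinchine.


ρ = λ·E[S] = 6.56·0.1104 = 0.7242
Lq = ρ²(1+C_s²)/(2(1−ρ)) = 0.5245·(1+2.887)/(2·0.2758)
= 0.5245·3.8870/0.5516 = 3.69636

Final: 3.69636


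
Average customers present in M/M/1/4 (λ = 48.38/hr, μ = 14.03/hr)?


ρ = 48.38/14.03 = 3.4483
L = ρ[1 − (K+1)ρ^K + Kρ^(K+1)] / [(1−ρ)(1−ρ^(K+1))]
Numerator: 3.4483·(1 − 5·141.394583 + 4·487.574479) = 4290.837022
Denominator: (-2.4483)·(-486.574479) = 1191.292469
L = 4290.837022/1191.292469 = 3.6018

Final: 3.6018


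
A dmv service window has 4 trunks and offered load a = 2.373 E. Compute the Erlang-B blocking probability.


B(c,a) = (a^c/c!) / Σ_{k=0}^{c} a^k/k!
a^4/4! = 1.321234
Σ terms (k=0..4): 1.00000 + 2.37300 + 2.81556 + 2.22711 + 1.32123 = 9.736910
B = 1.321234/9.736910 = 0.135693

Final: 0.135693


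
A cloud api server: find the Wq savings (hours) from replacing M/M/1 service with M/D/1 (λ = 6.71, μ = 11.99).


ρ = 6.71/11.99 = 0.5596
Wq(M/M/1) = ρ/(μ−λ) = 0.5596/5.28 = 0.10599 hr
Wq(M/D/1) = ρ/(2(μ−λ)) = 0.05300 hr
Savings = 0.10599 − 0.05300 = 0.05300 hr

Final: 0.05300 hr


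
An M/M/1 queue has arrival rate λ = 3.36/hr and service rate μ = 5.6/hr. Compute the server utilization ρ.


ρ = λ/μ = 3.36/5.6 = 0.6000

Final: 0.6000


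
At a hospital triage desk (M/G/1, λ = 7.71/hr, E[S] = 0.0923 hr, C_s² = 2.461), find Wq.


ρ = λ·E[S] = 7.71·0.0923 = 0.7116
E[S²] = E[S]²(1+C_s²) = 0.0923²·(1+2.461) = 0.029485
Wq = λ·E[S²]/(2(1−ρ)) = 7.71·0.029485/(2·0.2884) = 0.39417 hr

Final: 0.39417 hr


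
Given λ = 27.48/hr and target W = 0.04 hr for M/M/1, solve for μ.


W = 1/(μ−λ) ⇒ μ − λ = 1/W = 1/0.04 = 25.0000
μ = λ + 1/W = 27.48 + 25.0000 = 52.4800 per hr

Final: 52.4800 /hr


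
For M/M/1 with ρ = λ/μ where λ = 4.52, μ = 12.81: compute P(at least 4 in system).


ρ = 4.52/12.81 = 0.3528
P(N ≥ n) = ρ^n = 0.3528^4 = 0.015501

Final: 0.015501


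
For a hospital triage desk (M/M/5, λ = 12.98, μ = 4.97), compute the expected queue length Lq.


a = λ/μ = 2.6117; ρ = a/5 = 0.5223
P₀ = 0.071178
Lq = P₀·a^c·ρ / (c!·(1−ρ)²) = 0.071178·121.50426·0.5223/(120·0.22816)
= 0.16499

Final: 0.16499


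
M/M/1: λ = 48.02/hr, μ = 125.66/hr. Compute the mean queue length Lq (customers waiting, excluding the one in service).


ρ = 48.02/125.66 = 0.3821
Lq = ρ²/(1−ρ) = 0.1460/0.6179 = 0.2364

Final: 0.2364


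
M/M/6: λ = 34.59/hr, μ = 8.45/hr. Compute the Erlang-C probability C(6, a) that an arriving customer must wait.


a = λ/μ = 4.0935; ρ = a/6 = 0.6822
P₀ = 0.014982 (from M/M/c formula)
C(c,a) = [a^c/(c!(1−ρ))]·P₀ = [4705.03782/(720·0.3178)]·0.014982
= 20.56568·0.014982 = 0.308112

Final: 0.308112


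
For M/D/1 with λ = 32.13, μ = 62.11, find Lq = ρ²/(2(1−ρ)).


ρ = 32.13/62.11 = 0.5173
M/D/1: Lq = ρ²/(2(1−ρ)) = 0.2676/(2·0.4827) = 0.27720

Final: 0.27720


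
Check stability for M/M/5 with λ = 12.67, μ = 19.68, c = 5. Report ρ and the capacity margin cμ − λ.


Total capacity cμ = 5·19.68 = 98.40/hr
ρ = λ/(cμ) = 12.67/98.40 = 0.1288
Stable ⇔ ρ < 1: YES
Spare capacity = cμ − λ = 98.40 − 12.67 = 85.73/hr

Final: ρ = 0.1288; stable; margin = 85.73/hr


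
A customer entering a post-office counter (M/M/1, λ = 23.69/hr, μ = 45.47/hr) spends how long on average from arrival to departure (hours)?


W = 1/(μ−λ) = 1/(45.47 − 23.69) = 1/21.78 = 0.04591 hr

Final: 0.04591 hr


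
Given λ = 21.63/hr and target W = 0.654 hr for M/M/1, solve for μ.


W = 1/(μ−λ) ⇒ μ − λ = 1/W = 1/0.654 = 1.5291
μ = λ + 1/W = 21.63 + 1.5291 = 23.1591 per hr

Final: 23.1591 /hr


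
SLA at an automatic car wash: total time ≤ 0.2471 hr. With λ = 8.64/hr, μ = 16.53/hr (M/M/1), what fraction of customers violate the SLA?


W ~ Exponential(μ−λ) for M/M/1.
μ − λ = 16.53 − 8.64 = 7.8900
P(W > t) = e^{−(μ−λ)t} = e^{−1.9496} = 0.142328

Final: 0.142328


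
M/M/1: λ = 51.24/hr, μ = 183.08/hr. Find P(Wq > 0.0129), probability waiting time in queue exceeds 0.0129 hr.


ρ = 51.24/183.08 = 0.2799
P(Wq > t) = ρ·e^{−(μ−λ)t} = 0.2799·e^{−1.7007}
= 0.2799·0.182549 = 0.051091

Final: 0.051091


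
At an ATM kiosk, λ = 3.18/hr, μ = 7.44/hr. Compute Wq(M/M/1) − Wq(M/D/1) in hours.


ρ = 3.18/7.44 = 0.4274
Wq(M/M/1) = ρ/(μ−λ) = 0.4274/4.26 = 0.10033 hr
Wq(M/D/1) = ρ/(2(μ−λ)) = 0.05017 hr
Savings = 0.10033 − 0.05017 = 0.05017 hr

Final: 0.05017 hr


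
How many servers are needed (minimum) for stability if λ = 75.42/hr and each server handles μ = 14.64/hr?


Stability requires cμ > λ ⇔ c > λ/μ.
λ/μ = 75.42/14.64 = 5.1516
Minimum integer c = ⌊5.1516⌋ + 1 = 6
Check: 6·14.64 = 87.84 > 75.42, while 5·14.64 = 73.20 ≤ 75.42

Final: 6 servers


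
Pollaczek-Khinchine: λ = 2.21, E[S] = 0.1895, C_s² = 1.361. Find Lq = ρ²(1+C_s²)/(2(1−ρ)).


ρ = λ·E[S] = 2.21·0.1895 = 0.4188
Lq = ρ²(1+C_s²)/(2(1−ρ)) = 0.1754·(1+1.361)/(2·0.5812)
= 0.1754·2.3610/1.1624 = 0.35624

Final: 0.35624


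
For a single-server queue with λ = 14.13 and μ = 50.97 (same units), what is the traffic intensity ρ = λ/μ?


ρ = λ/μ = 14.13/50.97 = 0.2772

Final: 0.2772


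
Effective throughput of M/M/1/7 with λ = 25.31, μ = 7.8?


ρ = 3.2449; P_K = (1−ρ)ρ^7/(1−ρ^8) = 0.691878
λ_eff = λ(1 − P_K) = 25.31·(1 − 0.691878) = 25.31·0.308122 = 7.7986 /hr

Final: 7.7986 /hr


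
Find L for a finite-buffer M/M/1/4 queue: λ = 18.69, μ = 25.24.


ρ = 18.69/25.24 = 0.7405
L = ρ[1 − (K+1)ρ^K + Kρ^(K+1)] / [(1−ρ)(1−ρ^(K+1))]
Numerator: 0.7405·(1 − 5·0.300663 + 4·0.222638) = 0.286747
Denominator: (0.2595)·(0.777362) = 0.201732
L = 0.286747/0.201732 = 1.4214

Final: 1.4214


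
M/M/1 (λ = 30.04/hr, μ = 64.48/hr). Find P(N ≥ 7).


ρ = 30.04/64.48 = 0.4659
P(N ≥ n) = ρ^n = 0.4659^7 = 0.004763

Final: 0.004763


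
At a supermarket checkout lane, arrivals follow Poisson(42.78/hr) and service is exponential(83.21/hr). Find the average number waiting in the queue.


ρ = 42.78/83.21 = 0.5141
Lq = ρ²/(1−ρ) = 0.2643/0.4859 = 0.5440

Final: 0.5440


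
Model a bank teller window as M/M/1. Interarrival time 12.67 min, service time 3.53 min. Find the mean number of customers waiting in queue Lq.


λ = 60/12.67 = 4.7356 /hr
μ = 60/3.53 = 16.9972 /hr
ρ = λ/μ = 4.7356/16.9972 = 0.2786
Lq = ρ²/(1−ρ) = 0.07762/0.7214 = 0.1076

Final: 0.1076


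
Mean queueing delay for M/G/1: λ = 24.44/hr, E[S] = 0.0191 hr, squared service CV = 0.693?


ρ = λ·E[S] = 24.44·0.0191 = 0.4668
E[S²] = E[S]²(1+C_s²) = 0.0191²·(1+0.693) = 0.0006176
Wq = λ·E[S²]/(2(1−ρ)) = 24.44·0.0006176/(2·0.5332) = 0.01415 hr

Final: 0.01415 hr


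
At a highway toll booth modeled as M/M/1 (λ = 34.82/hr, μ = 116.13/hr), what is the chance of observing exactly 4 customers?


ρ = 34.82/116.13 = 0.2998
P_n = (1−ρ)·ρ^n = (1 − 0.2998)·0.2998^4 = 0.7002·0.008082 = 0.005659

Final: 0.005659


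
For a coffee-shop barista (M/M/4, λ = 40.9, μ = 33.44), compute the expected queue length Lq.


a = λ/μ = 1.2231; ρ = a/4 = 0.3058
P₀ = 0.293228
Lq = P₀·a^c·ρ / (c!·(1−ρ)²) = 0.293228·2.23784·0.3058/(24·0.48195)
= 0.01735

Final: 0.01735


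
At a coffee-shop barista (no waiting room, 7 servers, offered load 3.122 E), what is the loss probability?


B(c,a) = (a^c/c!) / Σ_{k=0}^{c} a^k/k!
a^7/7! = 0.573588
Σ terms (k=0..7): 1.00000 + 3.12200 + 4.87344 + 5.07163 + 3.95841 + 2.47163 + 1.28607 + 0.57359 = 22.356764
B = 0.573588/22.356764 = 0.025656

Final: 0.025656


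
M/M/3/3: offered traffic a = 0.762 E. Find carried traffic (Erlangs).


B(3,0.762) = 0.034685 (Erlang-B)
Carried load = a(1 − B) = 0.762·(1 − 0.034685) = 0.762·0.965315 = 0.7356 E

Final: 0.7356 Erlangs


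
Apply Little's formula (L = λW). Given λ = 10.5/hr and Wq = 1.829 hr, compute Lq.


Lq = λWq = 10.5·1.829 = 19.2045

Final: 19.2045


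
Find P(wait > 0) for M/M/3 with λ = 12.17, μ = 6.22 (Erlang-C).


a = λ/μ = 1.9566; ρ = a/3 = 0.6522
P₀ = 0.118202 (from M/M/c formula)
C(c,a) = [a^c/(c!(1−ρ))]·P₀ = [7.49032/(6·0.3478)]·0.118202
= 3.58935·0.118202 = 0.424270

Final: 0.424270


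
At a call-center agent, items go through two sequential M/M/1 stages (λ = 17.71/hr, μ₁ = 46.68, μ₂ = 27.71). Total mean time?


Each node sees arrival rate λ = 17.71/hr (tandem ⇒ throughput preserved).
W₁ = 1/(μ₁−λ) = 1/(46.68−17.71) = 0.03452 hr
W₂ = 1/(μ₂−λ) = 1/(27.71−17.71) = 0.10000 hr
W_total = W₁ + W₂ = 0.03452 + 0.10000 = 0.13452 hr

Final: 0.13452 hr


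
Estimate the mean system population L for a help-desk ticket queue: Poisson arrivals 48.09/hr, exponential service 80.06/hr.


ρ = λ/μ = 48.09/80.06 = 0.6007
L = ρ/(1−ρ) = 0.6007/(1 − 0.6007) = 0.6007/0.3993 = 1.5042

Final: 1.5042


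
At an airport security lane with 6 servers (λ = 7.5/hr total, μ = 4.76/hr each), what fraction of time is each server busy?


ρ = λ/(cμ) = 7.5/(6·4.76) = 7.5/28.56 = 0.2626

Final: 0.2626


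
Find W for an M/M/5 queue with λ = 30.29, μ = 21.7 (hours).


a = 1.3959; ρ = 0.2792; P₀ = 0.247355
Lq = P₀·a^c·ρ/(c!(1−ρ)²) = 0.005869
Wq = Lq/λ = 0.005869/30.29 = 0.0001938 hr
W = Wq + 1/μ = 0.0001938 + 0.04608 = 0.04628 hr

Final: 0.04628 hr


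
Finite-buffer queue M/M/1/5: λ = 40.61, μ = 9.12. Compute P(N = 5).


ρ = λ/μ = 40.61/9.12 = 4.4529
P_K = (1−ρ)ρ^K/(1−ρ^(K+1)) = (-3.4529·1750.615445)/(1 − 7795.229521)
= -6044.614076/-7794.229521 = 0.775524

Final: 0.775524


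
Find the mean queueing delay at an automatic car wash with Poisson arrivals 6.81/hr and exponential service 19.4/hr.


ρ = 6.81/19.4 = 0.3510
Wq = ρ/(μ−λ) = 0.3510/(19.4 − 6.81) = 0.3510/12.59 = 0.02788 hr

Final: 0.02788 hr


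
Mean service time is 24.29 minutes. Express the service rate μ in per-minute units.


μ = 1/(service time) in consistent units.
1 minute = 1 min, so μ = 1/24.29 = 0.04117 per minute

Final: 0.04117 /min


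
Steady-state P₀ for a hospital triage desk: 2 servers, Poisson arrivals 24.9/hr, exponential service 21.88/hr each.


a = λ/μ = 24.9/21.88 = 1.1380; ρ = a/c = 0.5690
Σ_{k=0}^{1} a^k/k! (terms k=0..1) = 1.00000 + 1.13803 = 2.13803
Tail: a^2/(2!(1−ρ)) = 1.29510/(2·0.4310) = 1.50248
P₀ = 1/(2.13803 + 1.50248) = 1/3.64051 = 0.274687

Final: 0.274687


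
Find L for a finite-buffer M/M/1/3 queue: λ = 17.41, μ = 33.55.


ρ = 17.41/33.55 = 0.5189
L = ρ[1 − (K+1)ρ^K + Kρ^(K+1)] / [(1−ρ)(1−ρ^(K+1))]
Numerator: 0.5189·(1 − 4·0.139739 + 3·0.072515) = 0.341758
Denominator: (0.4811)·(0.927485) = 0.446188
L = 0.341758/0.446188 = 0.7660

Final: 0.7660


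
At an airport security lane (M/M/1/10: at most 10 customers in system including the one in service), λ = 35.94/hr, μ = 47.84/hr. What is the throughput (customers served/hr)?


ρ = 0.7513; P_K = (1−ρ)ρ^10/(1−ρ^11) = 0.014884
λ_eff = λ(1 − P_K) = 35.94·(1 − 0.014884) = 35.94·0.985116 = 35.4051 /hr

Final: 35.4051 /hr


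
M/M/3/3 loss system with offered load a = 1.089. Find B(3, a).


B(c,a) = (a^c/c!) / Σ_{k=0}^{c} a^k/k!
a^3/3! = 0.215245
Σ terms (k=0..3): 1.00000 + 1.08900 + 0.59296 + 0.21524 = 2.897205
B = 0.215245/2.897205 = 0.074294

Final: 0.074294


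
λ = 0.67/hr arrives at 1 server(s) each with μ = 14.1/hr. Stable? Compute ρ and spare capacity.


Total capacity cμ = 1·14.1 = 14.10/hr
ρ = λ/(cμ) = 0.67/14.10 = 0.04752
Stable ⇔ ρ < 1: YES
Spare capacity = cμ − λ = 14.10 − 0.67 = 13.43/hr

Final: ρ = 0.04752; stable; margin = 13.43/hr


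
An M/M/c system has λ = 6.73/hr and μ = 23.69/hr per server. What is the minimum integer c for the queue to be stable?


Stability requires cμ > λ ⇔ c > λ/μ.
λ/μ = 6.73/23.69 = 0.2841
Minimum integer c = ⌊0.2841⌋ + 1 = 1
Check: 1·23.69 = 23.69 > 6.73, while 0·23.69 = 0.00 ≤ 6.73

Final: 1 servers


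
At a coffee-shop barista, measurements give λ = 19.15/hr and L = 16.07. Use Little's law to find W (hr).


W = L/λ = 16.07/19.15 = 0.8392 hr

Final: 0.8392 hr


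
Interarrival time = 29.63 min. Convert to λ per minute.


λ = 1/(interarrival time) in consistent units.
1 minute = 1 min, so λ = 1/29.63 = 0.03375 per minute

Final: 0.03375 /min


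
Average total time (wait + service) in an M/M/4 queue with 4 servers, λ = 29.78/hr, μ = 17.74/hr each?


a = 1.6787; ρ = 0.4197; P₀ = 0.183611
Lq = P₀·a^c·ρ/(c!(1−ρ)²) = 0.07571
Wq = Lq/λ = 0.07571/29.78 = 0.002542 hr
W = Wq + 1/μ = 0.002542 + 0.05637 = 0.05891 hr

Final: 0.05891 hr


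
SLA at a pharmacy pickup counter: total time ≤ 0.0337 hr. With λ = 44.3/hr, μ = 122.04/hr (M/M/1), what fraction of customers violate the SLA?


W ~ Exponential(μ−λ) for M/M/1.
μ − λ = 122.04 − 44.3 = 77.7400
P(W > t) = e^{−(μ−λ)t} = e^{−2.6198} = 0.072815

Final: 0.072815


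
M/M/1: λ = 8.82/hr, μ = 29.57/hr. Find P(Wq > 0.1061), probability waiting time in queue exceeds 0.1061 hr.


ρ = 8.82/29.57 = 0.2983
P(Wq > t) = ρ·e^{−(μ−λ)t} = 0.2983·e^{−2.2016}
= 0.2983·0.110629 = 0.032998

Final: 0.032998


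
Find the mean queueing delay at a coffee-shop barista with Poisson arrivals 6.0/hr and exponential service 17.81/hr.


ρ = 6.0/17.81 = 0.3369
Wq = ρ/(μ−λ) = 0.3369/(17.81 − 6.0) = 0.3369/11.81 = 0.02853 hr

Final: 0.02853 hr


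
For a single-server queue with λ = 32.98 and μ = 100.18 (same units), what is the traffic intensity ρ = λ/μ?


ρ = λ/μ = 32.98/100.18 = 0.3292

Final: 0.3292


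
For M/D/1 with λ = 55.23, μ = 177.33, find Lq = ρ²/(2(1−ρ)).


ρ = 55.23/177.33 = 0.3115
M/D/1: Lq = ρ²/(2(1−ρ)) = 0.09700/(2·0.6885) = 0.07044

Final: 0.07044


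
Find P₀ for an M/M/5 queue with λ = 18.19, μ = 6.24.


a = λ/μ = 18.19/6.24 = 2.9151; ρ = a/c = 0.5830
Σ_{k=0}^{4} a^k/k! (terms k=0..4) = 1.00000 + 2.91506 + 4.24880 + 4.12851 + 3.00872 = 15.30109
Tail: a^5/(5!(1−ρ)) = 210.49440/(120·0.4170) = 4.20665
P₀ = 1/(15.30109 + 4.20665) = 1/19.50774 = 0.051262

Final: 0.051262


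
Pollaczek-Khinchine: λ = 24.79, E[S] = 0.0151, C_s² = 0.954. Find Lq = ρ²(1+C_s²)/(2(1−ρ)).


ρ = λ·E[S] = 24.79·0.0151 = 0.3743
Lq = ρ²(1+C_s²)/(2(1−ρ)) = 0.1401·(1+0.954)/(2·0.6257)
= 0.1401·1.9540/1.2513 = 0.21880

Final: 0.21880


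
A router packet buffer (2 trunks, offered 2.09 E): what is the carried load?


B(2,2.09) = 0.414112 (Erlang-B)
Carried load = a(1 − B) = 2.09·(1 − 0.414112) = 2.09·0.585888 = 1.2245 E

Final: 1.2245 Erlangs


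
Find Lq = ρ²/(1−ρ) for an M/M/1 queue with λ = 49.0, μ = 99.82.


ρ = 49.0/99.82 = 0.4909
Lq = ρ²/(1−ρ) = 0.2410/0.5091 = 0.4733

Final: 0.4733


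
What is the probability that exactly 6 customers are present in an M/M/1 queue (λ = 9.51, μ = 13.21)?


ρ = 9.51/13.21 = 0.7199
P_n = (1−ρ)·ρ^n = (1 − 0.7199)·0.7199^6 = 0.2801·0.139209 = 0.038991

Final: 0.038991


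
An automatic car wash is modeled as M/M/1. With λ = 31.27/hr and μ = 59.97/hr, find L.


ρ = λ/μ = 31.27/59.97 = 0.5214
L = ρ/(1−ρ) = 0.5214/(1 − 0.5214) = 0.5214/0.4786 = 1.0895

Final: 1.0895


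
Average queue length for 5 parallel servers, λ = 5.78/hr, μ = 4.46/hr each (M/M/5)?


a = λ/μ = 1.2960; ρ = a/5 = 0.2592
P₀ = 0.273437
Lq = P₀·a^c·ρ / (c!·(1−ρ)²) = 0.273437·3.65565·0.2592/(120·0.54880)
= 0.003934

Final: 0.003934


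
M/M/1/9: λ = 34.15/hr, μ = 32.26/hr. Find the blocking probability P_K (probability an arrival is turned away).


ρ = λ/μ = 34.15/32.26 = 1.0586
P_K = (1−ρ)ρ^K/(1−ρ^(K+1)) = (-0.05859·1.669310)/(1 − 1.767109)
= -0.097799/-0.767109 = 0.127490

Final: 0.127490


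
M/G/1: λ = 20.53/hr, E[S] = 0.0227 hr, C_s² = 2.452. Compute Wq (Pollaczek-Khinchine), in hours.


ρ = λ·E[S] = 20.53·0.0227 = 0.4660
E[S²] = E[S]²(1+C_s²) = 0.0227²·(1+2.452) = 0.001779
Wq = λ·E[S²]/(2(1−ρ)) = 20.53·0.001779/(2·0.5340) = 0.03420 hr

Final: 0.03420 hr


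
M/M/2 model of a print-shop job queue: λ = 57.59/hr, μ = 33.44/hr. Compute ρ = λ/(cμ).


ρ = λ/(cμ) = 57.59/(2·33.44) = 57.59/66.88 = 0.8611

Final: 0.8611


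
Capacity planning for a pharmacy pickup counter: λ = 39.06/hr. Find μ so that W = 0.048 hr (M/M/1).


W = 1/(μ−λ) ⇒ μ − λ = 1/W = 1/0.048 = 20.8333
μ = λ + 1/W = 39.06 + 20.8333 = 59.8933 per hr

Final: 59.8933 /hr


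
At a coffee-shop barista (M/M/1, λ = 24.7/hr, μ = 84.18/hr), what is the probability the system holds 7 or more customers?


ρ = 24.7/84.18 = 0.2934
P(N ≥ n) = ρ^n = 0.2934^7 = 0.0001872

Final: 0.0001872


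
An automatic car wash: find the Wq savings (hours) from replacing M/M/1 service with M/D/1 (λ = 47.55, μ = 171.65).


ρ = 47.55/171.65 = 0.2770
Wq(M/M/1) = ρ/(μ−λ) = 0.2770/124.10 = 0.002232 hr
Wq(M/D/1) = ρ/(2(μ−λ)) = 0.001116 hr
Savings = 0.002232 − 0.001116 = 0.001116 hr

Final: 0.001116 hr


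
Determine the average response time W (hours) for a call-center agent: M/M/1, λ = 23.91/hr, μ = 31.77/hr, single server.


W = 1/(μ−λ) = 1/(31.77 − 23.91) = 1/7.86 = 0.1272 hr

Final: 0.1272 hr


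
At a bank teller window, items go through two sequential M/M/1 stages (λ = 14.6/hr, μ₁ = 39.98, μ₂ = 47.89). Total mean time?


Each node sees arrival rate λ = 14.6/hr (tandem ⇒ throughput preserved).
W₁ = 1/(μ₁−λ) = 1/(39.98−14.6) = 0.03940 hr
W₂ = 1/(μ₂−λ) = 1/(47.89−14.6) = 0.03004 hr
W_total = W₁ + W₂ = 0.03940 + 0.03004 = 0.06944 hr

Final: 0.06944 hr


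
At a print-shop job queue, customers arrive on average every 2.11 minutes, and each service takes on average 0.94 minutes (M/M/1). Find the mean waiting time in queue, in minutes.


λ = 60/2.11 = 28.4360 /hr
μ = 60/0.94 = 63.8298 /hr
ρ = λ/μ = 28.4360/63.8298 = 0.4455
Wq = ρ/(μ−λ) = 0.4455/(63.8298−28.4360) = 0.01259 hr
In minutes: 0.01259·60 = 0.7552 min

Final: 0.7552 min


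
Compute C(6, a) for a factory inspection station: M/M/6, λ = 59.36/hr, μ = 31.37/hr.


a = λ/μ = 1.8923; ρ = a/6 = 0.3154
P₀ = 0.150573 (from M/M/c formula)
C(c,a) = [a^c/(c!(1−ρ))]·P₀ = [45.90672/(720·0.6846)]·0.150573
= 0.09313·0.150573 = 0.014023

Final: 0.014023


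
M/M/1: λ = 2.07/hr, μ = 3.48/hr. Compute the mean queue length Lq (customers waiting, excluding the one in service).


ρ = 2.07/3.48 = 0.5948
Lq = ρ²/(1−ρ) = 0.3538/0.4052 = 0.8733

Final: 0.8733


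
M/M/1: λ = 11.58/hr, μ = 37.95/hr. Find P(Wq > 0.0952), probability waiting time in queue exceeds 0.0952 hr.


ρ = 11.58/37.95 = 0.3051
P(Wq > t) = ρ·e^{−(μ−λ)t} = 0.3051·e^{−2.5104}
= 0.3051·0.081234 = 0.024788

Final: 0.024788


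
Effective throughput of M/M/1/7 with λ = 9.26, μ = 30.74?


ρ = 0.3012; P_K = (1−ρ)ρ^7/(1−ρ^8) = 0.0001573
λ_eff = λ(1 − P_K) = 9.26·(1 − 0.0001573) = 9.26·0.999843 = 9.2585 /hr

Final: 9.2585 /hr


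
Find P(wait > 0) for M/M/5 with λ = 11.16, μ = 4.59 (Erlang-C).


a = λ/μ = 2.4314; ρ = a/5 = 0.4863
P₀ = 0.086080 (from M/M/c formula)
C(c,a) = [a^c/(c!(1−ρ))]·P₀ = [84.96842/(120·0.5137)]·0.086080
= 1.37830·0.086080 = 0.118644

Final: 0.118644


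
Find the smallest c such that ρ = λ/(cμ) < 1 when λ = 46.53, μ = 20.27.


Stability requires cμ > λ ⇔ c > λ/μ.
λ/μ = 46.53/20.27 = 2.2955
Minimum integer c = ⌊2.2955⌋ + 1 = 3
Check: 3·20.27 = 60.81 > 46.53, while 2·20.27 = 40.54 ≤ 46.53

Final: 3 servers
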